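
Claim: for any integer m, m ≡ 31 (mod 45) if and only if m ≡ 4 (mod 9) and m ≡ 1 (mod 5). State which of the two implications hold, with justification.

The biconditional holds.

Forward direction. Suppose m ≡ 31 (mod 45); write m = 45j + 31. Since 9 ∣ 45, reducing mod 9 gives m ≡ 31 ≡ 4 (mod 9); since 5 ∣ 45, reducing mod 5 gives m ≡ 31 ≡ 1 (mod 5).

Converse. If m ≡ 4 (mod 9) and m ≡ 1 (mod 5), then by the Chinese remainder theorem m ≡ 31 (mod 45). This is exactly m ≡ 31 (mod 45).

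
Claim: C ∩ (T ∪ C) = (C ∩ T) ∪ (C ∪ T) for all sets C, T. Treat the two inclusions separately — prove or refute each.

(⟸) This inclusion fails. Take C = ∅, T = {1}; then 1 ∈ (C ∩ T) ∪ (C ∪ T) but 1 ∉ C ∩ (T ∪ C).

(⟹) Let x ∈ C ∩ (T ∪ C). Then either x ∈ C and x ∉ T; or x ∈ C ∩ T. In each case x ∈ (C ∩ T) ∪ (C ∪ T), so C ∩ (T ∪ C) ⊆ (C ∩ T) ∪ (C ∪ T).

(⊆) holds; (⊇) fails.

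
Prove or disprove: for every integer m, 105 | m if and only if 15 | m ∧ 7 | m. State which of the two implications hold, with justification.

Both directions hold.

(←) Suppose 15 ∣ m and 7 ∣ m. Any common multiple of 15 and 7 is a multiple of their lcm; here gcd(15, 7) = 1, so lcm(15, 7) = 15·7 = 105, so 105 ∣ m.

(→) If 105 ∣ m, write m = 105q. Since 105 = 7·15, m = 15·(7q), so 15 ∣ m; and since 105 = 15·7, m = 7·(15q), so 7 ∣ m.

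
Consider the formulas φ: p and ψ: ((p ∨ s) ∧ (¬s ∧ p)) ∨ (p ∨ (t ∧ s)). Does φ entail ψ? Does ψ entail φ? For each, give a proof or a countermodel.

(→) Assume the antecedent. If t is true, the antecedent forces (t = T, s = F, p = T) or (t = T, s = T, p = T), and the consequent holds there. If t is false, the antecedent forces (t = F, s = F, p = T) or (t = F, s = T, p = T), and the consequent holds there. Either way the consequent holds.

(←) This fails. Under t = T, s = T, p = F, the left side is false but the right side is true.

Not equivalent: only (⇒) holds.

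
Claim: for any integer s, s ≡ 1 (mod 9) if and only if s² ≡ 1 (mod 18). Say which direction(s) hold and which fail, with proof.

Neither direction holds.

[⇒] This fails: take s = 10. Then 10 ≡ 1 (mod 9), but 10² = 100 ≡ 10 (mod 18), not 1.

[⇐] This fails: take s = 17. Then 17² = 289 ≡ 1 (mod 18), yet 17 ≡ 8 (mod 9), not 1.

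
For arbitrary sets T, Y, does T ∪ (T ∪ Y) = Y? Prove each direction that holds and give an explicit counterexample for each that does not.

The sets are not equal: only the reverse inclusion holds.

Forward inclusion. This inclusion fails. Take T = {1}, Y = ∅; then 1 ∈ T ∪ (T ∪ Y) but 1 ∉ Y.

Reverse inclusion. Let x ∈ Y. Then either x ∈ Y and x ∉ T; or x ∈ T ∩ Y. In each case x ∈ T ∪ (T ∪ Y), so Y ⊆ T ∪ (T ∪ Y).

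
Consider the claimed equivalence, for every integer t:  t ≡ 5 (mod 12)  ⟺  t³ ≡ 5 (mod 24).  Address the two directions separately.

[⇒] This fails: take t = 17. Then 17 ≡ 5 (mod 12), but 17³ = 4913 ≡ 17 (mod 24), not 5.

[⇐] Conversely, the residues r modulo 24 with r³ ≡ 5 (mod 24) are exactly {5}, and each is ≡ 5 (mod 12).

(⇒) fails; (⇐) holds.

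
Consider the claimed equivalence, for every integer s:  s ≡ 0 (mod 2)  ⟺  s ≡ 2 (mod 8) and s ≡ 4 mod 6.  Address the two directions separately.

The forward direction fails; the converse holds.

(→) This fails: s = 0 gives 0 ≡ 0 (mod 2) but 0 ≡ 0 (mod 8), so the conjunction on the right does not hold.

(←) Conversely, if s ≡ 2 (mod 8) and s ≡ 4 (mod 6), then by the Chinese remainder theorem s ≡ 10 (mod 24). Since 10 ≡ 0 (mod 2) and 2 ∣ 24, we get s ≡ 0 (mod 2).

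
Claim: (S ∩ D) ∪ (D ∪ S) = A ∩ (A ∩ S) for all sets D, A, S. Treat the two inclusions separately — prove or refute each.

(⟹) This inclusion fails. Take D = {1}, A = ∅, S = ∅; then 1 ∈ (S ∩ D) ∪ (D ∪ S) but 1 ∉ A ∩ (A ∩ S).

(⟸) Let x ∈ A ∩ (A ∩ S). Then either x ∈ A ∩ S and x ∉ D; or x ∈ D ∩ A ∩ S. In each case x ∈ (S ∩ D) ∪ (D ∪ S), so A ∩ (A ∩ S) ⊆ (S ∩ D) ∪ (D ∪ S).

(⊆) fails; (⊇) holds.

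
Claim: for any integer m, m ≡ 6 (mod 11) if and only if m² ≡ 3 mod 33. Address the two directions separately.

(⟹) This fails: take m = 17. Then 17 ≡ 6 (mod 11), but 17² = 289 ≡ 25 (mod 33), not 3.

(⟸) This fails: take m = 27. Then 27² = 729 ≡ 3 (mod 33), yet 27 ≡ 5 (mod 11), not 6.

Both directions fail.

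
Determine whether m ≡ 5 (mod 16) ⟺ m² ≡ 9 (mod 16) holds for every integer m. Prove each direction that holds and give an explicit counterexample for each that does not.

(⇒) holds; (⇐) fails.

[⇐] This fails: take m = 3. Then 3² = 9 ≡ 9 (mod 16), yet 3 ≡ 3 (mod 16), not 5.

[⇒] Suppose m ≡ 5 (mod 16). Write m = 16j + 5. Then (16j + 5)² = 256j² + 160j + 25 = 16(16j² + 10j + 1) + 9, so m² ≡ 9 (mod 16).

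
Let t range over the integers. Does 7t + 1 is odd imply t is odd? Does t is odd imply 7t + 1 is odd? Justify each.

Neither direction holds.

[⇒] This fails: t = 2 gives 7t + 1 = 15, which is odd, but 2 is even, not odd.

[⇐] This also fails: t = 7 is odd, but 7t + 1 = 50 is even, not odd.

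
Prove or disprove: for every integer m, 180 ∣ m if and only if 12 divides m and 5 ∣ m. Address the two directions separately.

[⇐] This fails: take m = 60. Both 12 ∣ 60 and 5 ∣ 60, yet 60 is not a multiple of 180 (since 60 = 0·180 + 60), so 180 ∤ 60.

[⇒] If 180 ∣ m, write m = 180q. Since 180 = 15·12, m = 12·(15q), so 12 ∣ m; and since 180 = 36·5, m = 5·(36q), so 5 ∣ m.

Only the forward direction holds.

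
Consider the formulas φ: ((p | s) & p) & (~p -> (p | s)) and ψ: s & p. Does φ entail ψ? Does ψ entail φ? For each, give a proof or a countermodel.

(⟸) Assume the antecedent. If s is true, the antecedent forces (s = T, p = T), and the consequent holds there. If s is false, the antecedent cannot hold. Either way the consequent holds.

(⟹) This fails. Under s = F, p = T, the left side is true but the right side is false.

Only the reverse direction holds.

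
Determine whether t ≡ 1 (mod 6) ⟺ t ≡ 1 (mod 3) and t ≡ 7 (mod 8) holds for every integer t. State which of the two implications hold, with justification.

The forward direction fails; the converse holds.

(⇒) This fails: t = 1 gives 1 ≡ 1 (mod 6) but 1 ≡ 1 (mod 8), so the conjunction on the right does not hold.

(⇐) Conversely, if t ≡ 1 (mod 3) and t ≡ 7 (mod 8), then by the Chinese remainder theorem t ≡ 7 (mod 24). Since 7 ≡ 1 (mod 6) and 6 ∣ 24, we get t ≡ 1 (mod 6).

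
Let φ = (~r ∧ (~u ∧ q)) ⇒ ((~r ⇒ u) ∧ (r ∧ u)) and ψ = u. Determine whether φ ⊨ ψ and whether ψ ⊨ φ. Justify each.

(→) This fails. Under q = F, u = F, r = F, the left side is true but the right side is false.

(←) Assume the antecedent. If q is true, the antecedent forces (q = T, u = T, r = F) or (q = T, u = T, r = T), and the consequent holds there. If q is false, the consequent reduces to true regardless of the other variables. Either way the consequent holds.

The forward direction fails; the converse holds.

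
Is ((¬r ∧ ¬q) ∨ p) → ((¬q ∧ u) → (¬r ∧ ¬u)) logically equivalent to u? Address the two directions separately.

(⇒) fails and (⇐) fails.

[⇒] This fails. Under p = F, q = F, r = F, u = F, the left side is true but the right side is false.

[⇐] This fails. Under p = F, q = F, r = F, u = T, the left side is false but the right side is true.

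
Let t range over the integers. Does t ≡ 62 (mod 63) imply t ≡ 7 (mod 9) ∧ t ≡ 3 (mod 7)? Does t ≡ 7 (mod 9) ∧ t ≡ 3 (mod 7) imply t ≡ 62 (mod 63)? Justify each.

Forward direction. This fails: t = 62 gives 62 ≡ 62 (mod 63) but 62 ≡ 8 (mod 9), so the conjunction on the right does not hold.

Converse. This fails: t = 52 satisfies both congruences on the right (52 ≡ 7 mod 9 and 52 ≡ 3 mod 7) yet 52 ≡ 52 (mod 63), not 62.

(⇒) fails and (⇐) fails.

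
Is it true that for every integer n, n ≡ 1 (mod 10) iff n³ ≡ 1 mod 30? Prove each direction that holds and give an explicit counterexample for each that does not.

Only the converse holds.

Forward direction. This fails: take n = 11. Then 11 ≡ 1 (mod 10), but 11³ = 1331 ≡ 11 (mod 30), not 1.

Converse. The residues r modulo 30 with r³ ≡ 1 (mod 30) are exactly {1}, and each is ≡ 1 (mod 10).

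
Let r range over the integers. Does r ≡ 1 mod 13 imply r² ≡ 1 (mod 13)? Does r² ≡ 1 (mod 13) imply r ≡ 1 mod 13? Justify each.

(⇐) This fails: take r = 12. Then 12² = 144 ≡ 1 (mod 13), yet 12 ≡ 12 (mod 13), not 1.

(⇒) Suppose r ≡ 1 mod 13. Write r = 13j + 1. Then (13j + 1)² = 169j² + 26j + 1 = 13(13j² + 2j) + 1, so r² ≡ 1 (mod 13).

Not equivalent: only (⇒) holds.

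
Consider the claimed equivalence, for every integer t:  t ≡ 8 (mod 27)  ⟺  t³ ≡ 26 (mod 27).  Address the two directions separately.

Converse. This fails: take t = 17. Then 17³ = 4913 ≡ 26 (mod 27), yet 17 ≡ 17 (mod 27), not 8.

Forward direction. Suppose t ≡ 8 (mod 27). Write t = 27j + 8. Then (27j + 8)³ = 19683j³ + 17496j² + 5184j + 512 = 27(729j³ + 648j² + 192j + 18) + 26, so t³ ≡ 26 (mod 27).

Only the forward implication holds.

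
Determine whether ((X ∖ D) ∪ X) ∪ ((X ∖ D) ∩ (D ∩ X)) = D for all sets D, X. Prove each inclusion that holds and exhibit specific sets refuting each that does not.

Both inclusions fail.

(⟹) This inclusion fails. Take D = ∅, X = {1}; then 1 ∈ ((X ∖ D) ∪ X) ∪ ((X ∖ D) ∩ (D ∩ X)) but 1 ∉ D.

(⟸) This inclusion fails. Take D = {1}, X = ∅; then 1 ∈ D but 1 ∉ ((X ∖ D) ∪ X) ∪ ((X ∖ D) ∩ (D ∩ X)).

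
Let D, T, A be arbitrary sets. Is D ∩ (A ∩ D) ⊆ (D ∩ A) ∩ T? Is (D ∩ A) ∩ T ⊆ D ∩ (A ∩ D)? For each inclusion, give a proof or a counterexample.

The sets are not equal: only the reverse inclusion holds.

Forward inclusion. This inclusion fails. Take D = {1}, T = ∅, A = {1}; then 1 ∈ D ∩ (A ∩ D) but 1 ∉ (D ∩ A) ∩ T.

Reverse inclusion. Let x ∈ (D ∩ A) ∩ T. Then x ∈ D ∩ T ∩ A, from which x ∈ D ∩ (A ∩ D).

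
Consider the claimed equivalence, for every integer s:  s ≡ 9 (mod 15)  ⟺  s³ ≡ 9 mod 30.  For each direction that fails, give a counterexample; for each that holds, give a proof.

[⇒] This fails: take s = 24. Then 24 ≡ 9 (mod 15), but 24³ = 13824 ≡ 24 (mod 30), not 9.

[⇐] Conversely, the residues r modulo 30 with r³ ≡ 9 (mod 30) are exactly {9}, and each is ≡ 9 (mod 15).

Only the converse holds.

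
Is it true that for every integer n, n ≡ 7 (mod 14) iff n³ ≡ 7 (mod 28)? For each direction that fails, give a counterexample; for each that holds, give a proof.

(⟹) This fails: take n = 21. Then 21 ≡ 7 (mod 14), but 21³ = 9261 ≡ 21 (mod 28), not 7.

(⟸) Conversely, the residues r modulo 28 with r³ ≡ 7 (mod 28) are exactly {7}, and each is ≡ 7 (mod 14).

Only the reverse direction holds.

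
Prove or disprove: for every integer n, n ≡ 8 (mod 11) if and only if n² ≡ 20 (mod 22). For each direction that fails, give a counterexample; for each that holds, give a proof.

(⟹) This fails: take n = 19. Then 19 ≡ 8 (mod 11), but 19² = 361 ≡ 9 (mod 22), not 20.

(⟸) This fails: take n = 14. Then 14² = 196 ≡ 20 (mod 22), yet 14 ≡ 3 (mod 11), not 8.

Neither direction holds.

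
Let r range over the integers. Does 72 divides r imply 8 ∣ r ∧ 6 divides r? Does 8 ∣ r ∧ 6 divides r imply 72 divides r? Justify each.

Only the forward implication holds.

Forward direction. If 72 ∣ r, write r = 72q. Since 72 = 9·8, r = 8·(9q), so 8 ∣ r; and since 72 = 12·6, r = 6·(12q), so 6 ∣ r.

Converse. This fails: take r = 24. Both 8 ∣ 24 and 6 ∣ 24, yet 24 is not a multiple of 72 (since 24 = 0·72 + 24), so 72 ∤ 24.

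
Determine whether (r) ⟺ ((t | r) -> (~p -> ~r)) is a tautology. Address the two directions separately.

Neither implication holds.

(⟹) This fails. Under r = T, t = F, p = F, the left side is true but the right side is false.

(⟸) This fails. Under r = F, t = F, p = F, the left side is false but the right side is true.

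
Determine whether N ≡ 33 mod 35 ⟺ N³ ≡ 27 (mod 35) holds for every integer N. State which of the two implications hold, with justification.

Converse. This fails: take N = 3. Then 3³ = 27 ≡ 27 (mod 35), yet 3 ≡ 3 (mod 35), not 33.

Forward direction. Suppose N ≡ 33 mod 35. Write N = 35j + 33. Then (35j + 33)³ = 42875j³ + 121275j² + 114345j + 35937 = 35(1225j³ + 3465j² + 3267j + 1026) + 27, so N³ ≡ 27 (mod 35).

Only the forward implication holds.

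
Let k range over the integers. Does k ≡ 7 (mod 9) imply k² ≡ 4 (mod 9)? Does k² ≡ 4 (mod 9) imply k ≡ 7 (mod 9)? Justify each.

[⇒] Suppose k ≡ 7 (mod 9). Write k = 9j + 7. Then (9j + 7)² = 81j² + 126j + 49 = 9(9j² + 14j + 5) + 4, so k² ≡ 4 (mod 9).

[⇐] This fails: take k = 2. Then 2² = 4 ≡ 4 (mod 9), yet 2 ≡ 2 (mod 9), not 7.

The forward direction holds; the converse fails.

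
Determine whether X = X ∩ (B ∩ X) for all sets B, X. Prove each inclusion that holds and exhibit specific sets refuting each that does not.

(⊆) fails; (⊇) holds.

(⟸) Let x ∈ X ∩ (B ∩ X). Then x ∈ B ∩ X, from which x ∈ X.

(⟹) This inclusion fails. Take B = ∅, X = {1}; then 1 ∈ X but 1 ∉ X ∩ (B ∩ X).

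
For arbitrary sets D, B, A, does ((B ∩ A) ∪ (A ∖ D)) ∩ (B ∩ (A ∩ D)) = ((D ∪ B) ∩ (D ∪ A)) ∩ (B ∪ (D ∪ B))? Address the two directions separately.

(⊆) Let x ∈ ((B ∩ A) ∪ (A ∖ D)) ∩ (B ∩ (A ∩ D)). Then x ∈ D ∩ B ∩ A, from which x ∈ ((D ∪ B) ∩ (D ∪ A)) ∩ (B ∪ (D ∪ B)).

(⊇) This inclusion fails. Take D = {1}, B = ∅, A = ∅; then 1 ∈ ((D ∪ B) ∩ (D ∪ A)) ∩ (B ∪ (D ∪ B)) but 1 ∉ ((B ∩ A) ∪ (A ∖ D)) ∩ (B ∩ (A ∩ D)).

Only the forward inclusion holds.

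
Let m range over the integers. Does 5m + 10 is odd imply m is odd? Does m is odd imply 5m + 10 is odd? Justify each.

The biconditional holds.

(⟸) Suppose m is odd; write m = 2j + 1. Then 5m + 10 = 5·(2j + 1) + 10 = 2·5j + 15, which is odd.

(⟹) Suppose 5m + 10 is odd. Since 5 is odd, 5m and m have the same parity, so 5m + 10 ≡ m + 10 (mod 2). As 10 is even, 5m + 10 is odd exactly when m is odd. Thus m is odd.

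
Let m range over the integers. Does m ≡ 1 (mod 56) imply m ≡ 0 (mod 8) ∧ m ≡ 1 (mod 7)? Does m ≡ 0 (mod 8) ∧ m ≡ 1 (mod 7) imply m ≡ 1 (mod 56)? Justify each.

Neither direction holds.

(→) This fails: m = 1 gives 1 ≡ 1 (mod 56) but 1 ≡ 1 (mod 8), so the conjunction on the right does not hold.

(←) This fails: m = 8 satisfies both congruences on the right (8 ≡ 0 mod 8 and 8 ≡ 1 mod 7) yet 8 ≡ 8 (mod 56), not 1.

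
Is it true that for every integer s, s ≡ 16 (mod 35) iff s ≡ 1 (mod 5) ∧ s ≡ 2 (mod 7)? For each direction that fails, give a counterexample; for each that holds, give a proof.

Forward direction. Suppose s ≡ 16 (mod 35); write s = 35j + 16. Since 5 ∣ 35, reducing mod 5 gives s ≡ 16 ≡ 1 (mod 5); since 7 ∣ 35, reducing mod 7 gives s ≡ 16 ≡ 2 (mod 7).

Converse. If s ≡ 1 (mod 5) and s ≡ 2 (mod 7), then by the Chinese remainder theorem s ≡ 16 (mod 35). This is exactly s ≡ 16 (mod 35).

The biconditional holds.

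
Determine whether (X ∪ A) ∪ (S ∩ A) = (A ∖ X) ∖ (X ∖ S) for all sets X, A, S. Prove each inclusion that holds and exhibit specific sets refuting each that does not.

Forward inclusion. This inclusion fails. Take X = {1}, A = ∅, S = ∅; then 1 ∈ (X ∪ A) ∪ (S ∩ A) but 1 ∉ (A ∖ X) ∖ (X ∖ S).

Reverse inclusion. Let x ∈ (A ∖ X) ∖ (X ∖ S). Then either x ∈ A and x ∉ X, S; or x ∈ A ∩ S and x ∉ X. In each case x ∈ (X ∪ A) ∪ (S ∩ A), so (A ∖ X) ∖ (X ∖ S) ⊆ (X ∪ A) ∪ (S ∩ A).

The sets are not equal: only the reverse inclusion holds.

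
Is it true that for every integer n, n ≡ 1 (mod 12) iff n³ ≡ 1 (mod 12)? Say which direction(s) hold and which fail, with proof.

Equivalent; both directions hold.

[⇒] Suppose n ≡ 1 (mod 12). Write n = 12j + 1. Then (12j + 1)³ = 1728j³ + 432j² + 36j + 1 = 12(144j³ + 36j² + 3j) + 1, so n³ ≡ 1 (mod 12).

[⇐] For the converse, argue contrapositively. If n ≢ 1 (mod 12), then n is congruent to one of 0, 2, 3, 4, 5, 6, 7, 8, 9, 10, 11 modulo 12, and these give n³ ≡ 0, 8, 3, 4, 5, 0, 7, 8, 9, 4, 11 respectively — never 1.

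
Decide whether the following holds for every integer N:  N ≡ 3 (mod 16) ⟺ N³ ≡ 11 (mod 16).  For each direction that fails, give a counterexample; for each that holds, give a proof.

The biconditional holds.

(⟹) Suppose N ≡ 3 (mod 16). Write N = 16j + 3. Then (16j + 3)³ = 4096j³ + 2304j² + 432j + 27 = 16(256j³ + 144j² + 27j + 1) + 11, so N³ ≡ 11 (mod 16).

(⟸) Conversely, suppose N³ ≡ 11 (mod 16). The only residue r in {0, …, 15} with r³ ≡ 11 (mod 16) is r = 3, so N ≡ 3 (mod 16).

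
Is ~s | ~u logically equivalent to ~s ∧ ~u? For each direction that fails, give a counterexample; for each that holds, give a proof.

Converse. Assume the antecedent. If u is true, the antecedent cannot hold. If u is false, ~s | ~u reduces to true regardless of the other variables. Either way ~s | ~u holds.

Forward direction. This fails. Under u = T, s = F, the left side is true but the right side is false.

The forward direction fails; the converse holds.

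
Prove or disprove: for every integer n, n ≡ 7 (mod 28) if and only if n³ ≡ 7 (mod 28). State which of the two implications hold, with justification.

Equivalent; both directions hold.

[⇐] Suppose n³ ≡ 7 (mod 28). The only residue r in {0, …, 27} with r³ ≡ 7 (mod 28) is r = 7, so n ≡ 7 (mod 28).

[⇒] Suppose n ≡ 7 (mod 28). Write n = 28j + 7. Then (28j + 7)³ = 21952j³ + 16464j² + 4116j + 343 = 28(784j³ + 588j² + 147j + 12) + 7, so n³ ≡ 7 (mod 28).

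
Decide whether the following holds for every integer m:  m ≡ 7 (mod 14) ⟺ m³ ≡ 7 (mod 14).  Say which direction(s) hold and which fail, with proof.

The biconditional holds.

Forward direction. Suppose m ≡ 7 (mod 14). Write m = 14j + 7. Then (14j + 7)³ = 2744j³ + 4116j² + 2058j + 343 = 14(196j³ + 294j² + 147j + 24) + 7, so m³ ≡ 7 (mod 14).

Converse. Suppose m³ ≡ 7 (mod 14). The only residue r in {0, …, 13} with r³ ≡ 7 (mod 14) is r = 7, so m ≡ 7 (mod 14).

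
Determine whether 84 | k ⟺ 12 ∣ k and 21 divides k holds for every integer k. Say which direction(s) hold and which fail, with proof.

Equivalent; both directions hold.

(→) If 84 ∣ k, write k = 84q. Since 84 = 7·12, k = 12·(7q), so 12 ∣ k; and since 84 = 4·21, k = 21·(4q), so 21 ∣ k.

(←) Suppose 12 ∣ k and 21 ∣ k. Any common multiple of 12 and 21 is a multiple of their lcm; here lcm(12, 21) = 12·21/gcd(12, 21) = 252/3 = 84, so 84 ∣ k.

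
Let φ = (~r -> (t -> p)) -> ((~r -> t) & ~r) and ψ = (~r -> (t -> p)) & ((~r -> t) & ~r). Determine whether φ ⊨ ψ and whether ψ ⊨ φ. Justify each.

(⇒) fails; (⇐) holds.

Forward direction. This fails. Under t = T, r = F, p = F, the left side is true but the right side is false.

Converse. Assume the antecedent. If t is true, the antecedent forces (t = T, r = F, p = T), and the consequent holds there. If t is false, the antecedent cannot hold. Either way the consequent holds.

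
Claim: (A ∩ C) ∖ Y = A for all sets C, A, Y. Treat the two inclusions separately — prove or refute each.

(⟹) Let x ∈ (A ∩ C) ∖ Y. Then x ∈ C ∩ A and x ∉ Y, from which x ∈ A.

(⟸) This inclusion fails. Take C = ∅, A = {1}, Y = ∅; then 1 ∈ A but 1 ∉ (A ∩ C) ∖ Y.

(⊆) holds; (⊇) fails.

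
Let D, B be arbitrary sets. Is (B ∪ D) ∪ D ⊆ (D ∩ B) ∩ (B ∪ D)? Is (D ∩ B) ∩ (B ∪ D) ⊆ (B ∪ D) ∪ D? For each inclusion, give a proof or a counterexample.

The sets are not equal: only the reverse inclusion holds.

(⊆) This inclusion fails. Take D = {1}, B = ∅; then 1 ∈ (B ∪ D) ∪ D but 1 ∉ (D ∩ B) ∩ (B ∪ D).

(⊇) Let x ∈ (D ∩ B) ∩ (B ∪ D). Then x ∈ D ∩ B, from which x ∈ (B ∪ D) ∪ D.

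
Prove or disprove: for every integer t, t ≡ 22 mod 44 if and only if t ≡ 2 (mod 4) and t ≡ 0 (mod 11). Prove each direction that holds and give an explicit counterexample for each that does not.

[⇐] If t ≡ 2 (mod 4) and t ≡ 0 (mod 11), then by the Chinese remainder theorem t ≡ 22 (mod 44). This is exactly t ≡ 22 (mod 44).

[⇒] Suppose t ≡ 22 (mod 44); write t = 44j + 22. Since 4 ∣ 44, reducing mod 4 gives t ≡ 22 ≡ 2 (mod 4); since 11 ∣ 44, reducing mod 11 gives t ≡ 22 ≡ 0 (mod 11).

Both implications hold.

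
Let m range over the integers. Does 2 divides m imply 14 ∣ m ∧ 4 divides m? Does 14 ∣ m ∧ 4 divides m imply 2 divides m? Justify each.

(⟹) This fails: take m = 2. Certainly 2 ∣ 2, but 14 ∤ 2.

(⟸) Suppose 14 ∣ m and 4 ∣ m. Any common multiple of 14 and 4 is a multiple of their lcm; here lcm(14, 4) = 14·4/gcd(14, 4) = 56/2 = 28, so 28 ∣ m. Since 2 ∣ 28, it follows that 2 ∣ m.

Not equivalent: only (⇐) holds.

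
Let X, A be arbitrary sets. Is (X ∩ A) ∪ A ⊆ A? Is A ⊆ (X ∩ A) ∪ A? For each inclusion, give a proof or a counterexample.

Forward inclusion. Let x ∈ (X ∩ A) ∪ A. Then either x ∈ A and x ∉ X; or x ∈ X ∩ A. In each case x ∈ A, so (X ∩ A) ∪ A ⊆ A.

Reverse inclusion. Let x ∈ A. Then either x ∈ A and x ∉ X; or x ∈ X ∩ A. In each case x ∈ (X ∩ A) ∪ A, so A ⊆ (X ∩ A) ∪ A.

The two sets are equal.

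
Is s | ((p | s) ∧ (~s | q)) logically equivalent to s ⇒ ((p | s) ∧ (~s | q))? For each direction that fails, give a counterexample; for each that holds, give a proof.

Both directions fail.

(⟹) This fails. Under s = T, p = F, q = F, the left side is true but the right side is false.

(⟸) This fails. Under s = F, p = F, q = F, the left side is false but the right side is true.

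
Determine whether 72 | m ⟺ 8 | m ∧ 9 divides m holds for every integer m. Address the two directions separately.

Both directions hold.

(⇒) If 72 ∣ m, write m = 72q. Since 72 = 9·8, m = 8·(9q), so 8 ∣ m; and since 72 = 8·9, m = 9·(8q), so 9 ∣ m.

(⇐) Suppose 8 ∣ m and 9 ∣ m. Any common multiple of 8 and 9 is a multiple of their lcm; here gcd(8, 9) = 1, so lcm(8, 9) = 8·9 = 72, so 72 ∣ m.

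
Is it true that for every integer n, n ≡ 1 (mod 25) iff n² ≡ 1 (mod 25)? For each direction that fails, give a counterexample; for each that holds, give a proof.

Only the forward implication holds.

[⇒] Suppose n ≡ 1 (mod 25). Write n = 25j + 1. Then (25j + 1)² = 625j² + 50j + 1 = 25(25j² + 2j) + 1, so n² ≡ 1 (mod 25).

[⇐] This fails: take n = 24. Then 24² = 576 ≡ 1 (mod 25), yet 24 ≡ 24 (mod 25), not 1.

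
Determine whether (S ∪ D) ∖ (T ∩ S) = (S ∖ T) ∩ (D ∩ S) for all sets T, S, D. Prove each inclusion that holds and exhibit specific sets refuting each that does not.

(⊇) Let x ∈ (S ∖ T) ∩ (D ∩ S). Then x ∈ S ∩ D and x ∉ T, from which x ∈ (S ∪ D) ∖ (T ∩ S).

(⊆) This inclusion fails. Take T = ∅, S = {1}, D = ∅; then 1 ∈ (S ∪ D) ∖ (T ∩ S) but 1 ∉ (S ∖ T) ∩ (D ∩ S).

The sets are not equal: only the reverse inclusion holds.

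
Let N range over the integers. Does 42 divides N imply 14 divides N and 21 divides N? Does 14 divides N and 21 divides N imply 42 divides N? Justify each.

(⟹) If 42 ∣ N, write N = 42q. Since 42 = 3·14, N = 14·(3q), so 14 ∣ N; and since 42 = 2·21, N = 21·(2q), so 21 ∣ N.

(⟸) Suppose 14 ∣ N and 21 ∣ N. Any common multiple of 14 and 21 is a multiple of their lcm; here lcm(14, 21) = 14·21/gcd(14, 21) = 294/7 = 42, so 42 ∣ N.

Equivalent; both directions hold.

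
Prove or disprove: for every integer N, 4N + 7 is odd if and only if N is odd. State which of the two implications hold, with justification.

(⇒) fails; (⇐) holds.

(→) This fails: take N = 0. Then 4N + 7 = 7, which is odd, yet N = 0 is even, not odd.

(←) Suppose N is odd. Since 4 is even, 4N is even for every N, so 4N + 7 has the same parity as 7, which is odd. Hence 4N + 7 is odd.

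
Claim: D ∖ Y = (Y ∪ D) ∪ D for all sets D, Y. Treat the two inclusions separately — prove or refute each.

The sets are not equal: only the forward inclusion holds.

(⊇) This inclusion fails. Take D = ∅, Y = {1}; then 1 ∈ (Y ∪ D) ∪ D but 1 ∉ D ∖ Y.

(⊆) Let x ∈ D ∖ Y. Then x ∈ D and x ∉ Y, from which x ∈ (Y ∪ D) ∪ D.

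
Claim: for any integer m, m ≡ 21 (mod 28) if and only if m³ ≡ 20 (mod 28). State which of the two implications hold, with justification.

[⇒] This fails: take m = 21. Then 21 ≡ 21 (mod 28), but 21³ = 9261 ≡ 21 (mod 28), not 20.

[⇐] This fails: take m = 6. Then 6³ = 216 ≡ 20 (mod 28), yet 6 ≡ 6 (mod 28), not 21.

Neither direction holds.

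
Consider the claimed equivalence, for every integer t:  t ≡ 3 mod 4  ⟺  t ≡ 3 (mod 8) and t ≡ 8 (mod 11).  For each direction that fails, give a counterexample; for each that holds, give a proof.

Forward direction. This fails: t = 3 gives 3 ≡ 3 (mod 4) but 3 ≡ 3 (mod 11), so the conjunction on the right does not hold.

Converse. If t ≡ 3 (mod 8) and t ≡ 8 (mod 11), then by the Chinese remainder theorem t ≡ 19 (mod 88). Since 19 ≡ 3 (mod 4) and 4 ∣ 88, we get t ≡ 3 (mod 4).

Only the converse holds.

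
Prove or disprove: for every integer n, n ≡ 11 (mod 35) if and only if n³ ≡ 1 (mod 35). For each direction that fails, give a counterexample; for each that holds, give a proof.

Only the forward implication holds.

[⇒] Suppose n ≡ 11 (mod 35). Write n = 35j + 11. Then (35j + 11)³ = 42875j³ + 40425j² + 12705j + 1331 = 35(1225j³ + 1155j² + 363j + 38) + 1, so n³ ≡ 1 (mod 35).

[⇐] This fails: take n = 1. Then 1³ = 1 ≡ 1 (mod 35), yet 1 ≡ 1 (mod 35), not 11.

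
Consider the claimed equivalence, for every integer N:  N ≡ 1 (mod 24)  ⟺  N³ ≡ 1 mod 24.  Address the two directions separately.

(⟸) Suppose N³ ≡ 1 (mod 24). The only residue r in {0, …, 23} with r³ ≡ 1 (mod 24) is r = 1, so N ≡ 1 (mod 24).

(⟹) Suppose N ≡ 1 (mod 24). Write N = 24j + 1. Then (24j + 1)³ = 13824j³ + 1728j² + 72j + 1 = 24(576j³ + 72j² + 3j) + 1, so N³ ≡ 1 (mod 24).

Equivalent; both directions hold.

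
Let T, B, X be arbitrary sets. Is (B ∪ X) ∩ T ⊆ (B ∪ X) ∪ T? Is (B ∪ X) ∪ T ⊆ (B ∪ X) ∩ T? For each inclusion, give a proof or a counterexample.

Forward inclusion. Let x ∈ (B ∪ X) ∩ T. Then either x ∈ T ∩ B and x ∉ X; or x ∈ T ∩ X and x ∉ B; or x ∈ T ∩ B ∩ X. In each case x ∈ (B ∪ X) ∪ T, so (B ∪ X) ∩ T ⊆ (B ∪ X) ∪ T.

Reverse inclusion. This inclusion fails. Take T = {1}, B = ∅, X = ∅; then 1 ∈ (B ∪ X) ∪ T but 1 ∉ (B ∪ X) ∩ T.

The sets are not equal: only the forward inclusion holds.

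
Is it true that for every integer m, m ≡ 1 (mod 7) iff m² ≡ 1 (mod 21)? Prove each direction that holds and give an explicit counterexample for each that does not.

Neither implication holds.

(⟹) This fails: take m = 15. Then 15 ≡ 1 (mod 7), but 15² = 225 ≡ 15 (mod 21), not 1.

(⟸) This fails: take m = 13. Then 13² = 169 ≡ 1 (mod 21), yet 13 ≡ 6 (mod 7), not 1.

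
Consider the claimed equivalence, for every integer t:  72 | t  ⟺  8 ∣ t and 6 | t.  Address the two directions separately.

Only the forward implication holds.

Forward direction. If 72 ∣ t, write t = 72q. Since 72 = 9·8, t = 8·(9q), so 8 ∣ t; and since 72 = 12·6, t = 6·(12q), so 6 ∣ t.

Converse. This fails: take t = 24. Both 8 ∣ 24 and 6 ∣ 24, yet 24 is not a multiple of 72 (since 24 = 0·72 + 24), so 72 ∤ 24.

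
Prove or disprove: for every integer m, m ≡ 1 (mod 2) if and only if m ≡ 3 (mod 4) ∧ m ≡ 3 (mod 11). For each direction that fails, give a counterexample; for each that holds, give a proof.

(⇒) fails; (⇐) holds.

(⇒) This fails: m = 1 gives 1 ≡ 1 (mod 2) but 1 ≡ 1 (mod 4), so the conjunction on the right does not hold.

(⇐) Conversely, if m ≡ 3 (mod 4) and m ≡ 3 (mod 11), then by the Chinese remainder theorem m ≡ 3 (mod 44). Since 3 ≡ 1 (mod 2) and 2 ∣ 44, we get m ≡ 1 (mod 2).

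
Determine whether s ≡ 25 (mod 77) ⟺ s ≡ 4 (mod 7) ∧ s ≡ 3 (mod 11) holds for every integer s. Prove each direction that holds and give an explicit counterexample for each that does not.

Both directions hold.

(→) Suppose s ≡ 25 (mod 77); write s = 77j + 25. Since 7 ∣ 77, reducing mod 7 gives s ≡ 25 ≡ 4 (mod 7); since 11 ∣ 77, reducing mod 11 gives s ≡ 25 ≡ 3 (mod 11).

(←) Conversely, if s ≡ 4 (mod 7) and s ≡ 3 (mod 11), then by the Chinese remainder theorem s ≡ 25 (mod 77). This is exactly s ≡ 25 (mod 77).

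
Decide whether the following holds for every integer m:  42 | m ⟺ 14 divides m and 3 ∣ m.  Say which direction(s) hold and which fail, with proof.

The biconditional holds.

(⇒) If 42 ∣ m, write m = 42q. Since 42 = 3·14, m = 14·(3q), so 14 ∣ m; and since 42 = 14·3, m = 3·(14q), so 3 ∣ m.

(⇐) Suppose 14 ∣ m and 3 ∣ m. Any common multiple of 14 and 3 is a multiple of their lcm; here gcd(14, 3) = 1, so lcm(14, 3) = 14·3 = 42, so 42 ∣ m.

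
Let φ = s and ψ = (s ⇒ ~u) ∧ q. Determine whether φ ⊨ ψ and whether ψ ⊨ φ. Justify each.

[⇒] This fails. Under q = F, u = F, s = T, the left side is true but the right side is false.

[⇐] This fails. Under q = T, u = F, s = F, the left side is false but the right side is true.

Neither direction holds.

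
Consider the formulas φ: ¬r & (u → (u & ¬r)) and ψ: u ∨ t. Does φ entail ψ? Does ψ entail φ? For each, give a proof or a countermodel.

Forward direction. This fails. Under r = F, u = F, t = F, the left side is true but the right side is false.

Converse. This fails. Under r = T, u = T, t = F, the left side is false but the right side is true.

Neither implication holds.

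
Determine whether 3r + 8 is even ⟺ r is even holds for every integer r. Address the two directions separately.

Both implications hold.

Forward direction. Suppose 3r + 8 is even. Since 3 is odd, 3r and r have the same parity, so 3r + 8 ≡ r + 8 (mod 2). As 8 is even, 3r + 8 is even exactly when r is even. Thus r is even.

Converse. Suppose r is even; write r = 2j. Then 3r + 8 = 3·(2j) + 8 = 2·3j + 8, which is even.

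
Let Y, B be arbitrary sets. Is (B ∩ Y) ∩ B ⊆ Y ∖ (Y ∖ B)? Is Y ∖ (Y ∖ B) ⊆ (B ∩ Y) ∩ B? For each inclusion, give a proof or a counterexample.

(⟹) Let x ∈ (B ∩ Y) ∩ B. Then x ∈ Y ∩ B, from which x ∈ Y ∖ (Y ∖ B).

(⟸) Let x ∈ Y ∖ (Y ∖ B). Then x ∈ Y ∩ B, from which x ∈ (B ∩ Y) ∩ B.

Both inclusions hold; the sets are equal.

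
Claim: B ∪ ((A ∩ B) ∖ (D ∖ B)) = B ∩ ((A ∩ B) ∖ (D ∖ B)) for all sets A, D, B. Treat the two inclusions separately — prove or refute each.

(⊆) This inclusion fails. Take A = ∅, D = ∅, B = {1}; then 1 ∈ B ∪ ((A ∩ B) ∖ (D ∖ B)) but 1 ∉ B ∩ ((A ∩ B) ∖ (D ∖ B)).

(⊇) Let x ∈ B ∩ ((A ∩ B) ∖ (D ∖ B)). Then either x ∈ A ∩ B and x ∉ D; or x ∈ A ∩ D ∩ B. In each case x ∈ B ∪ ((A ∩ B) ∖ (D ∖ B)), so B ∩ ((A ∩ B) ∖ (D ∖ B)) ⊆ B ∪ ((A ∩ B) ∖ (D ∖ B)).

Only the reverse inclusion holds.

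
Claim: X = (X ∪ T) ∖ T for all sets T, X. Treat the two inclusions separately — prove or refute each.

Reverse inclusion. Let x ∈ (X ∪ T) ∖ T. Then x ∈ X and x ∉ T, from which x ∈ X.

Forward inclusion. This inclusion fails. Take T = {1}, X = {1}; then 1 ∈ X but 1 ∉ (X ∪ T) ∖ T.

(⊆) fails; (⊇) holds.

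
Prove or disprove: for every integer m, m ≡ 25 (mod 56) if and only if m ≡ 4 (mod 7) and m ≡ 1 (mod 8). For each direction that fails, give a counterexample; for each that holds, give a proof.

The biconditional holds.

Converse. If m ≡ 4 (mod 7) and m ≡ 1 (mod 8), then by the Chinese remainder theorem m ≡ 25 (mod 56). This is exactly m ≡ 25 (mod 56).

Forward direction. Suppose m ≡ 25 (mod 56); write m = 56j + 25. Since 7 ∣ 56, reducing mod 7 gives m ≡ 25 ≡ 4 (mod 7); since 8 ∣ 56, reducing mod 8 gives m ≡ 25 ≡ 1 (mod 8).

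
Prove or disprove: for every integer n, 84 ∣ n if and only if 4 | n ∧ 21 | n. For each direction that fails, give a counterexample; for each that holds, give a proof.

(→) If 84 ∣ n, write n = 84q. Since 84 = 21·4, n = 4·(21q), so 4 ∣ n; and since 84 = 4·21, n = 21·(4q), so 21 ∣ n.

(←) Suppose 4 ∣ n and 21 ∣ n. Any common multiple of 4 and 21 is a multiple of their lcm; here gcd(4, 21) = 1, so lcm(4, 21) = 4·21 = 84, so 84 ∣ n.

Equivalent; both directions hold.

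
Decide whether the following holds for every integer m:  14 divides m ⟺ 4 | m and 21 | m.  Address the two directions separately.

(⟸) Suppose 4 ∣ m and 21 ∣ m. Any common multiple of 4 and 21 is a multiple of their lcm; here gcd(4, 21) = 1, so lcm(4, 21) = 4·21 = 84, so 84 ∣ m. Since 14 ∣ 84, it follows that 14 ∣ m.

(⟹) This fails: take m = 14. Certainly 14 ∣ 14, but 4 ∤ 14.

Only the converse holds.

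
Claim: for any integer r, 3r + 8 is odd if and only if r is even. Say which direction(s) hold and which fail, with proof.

(⇒) This fails: r = 7 gives 3r + 8 = 29, which is odd, but 7 is odd, not even.

(⇐) This also fails: r = 4 is even, but 3r + 8 = 20 is even, not odd.

Both directions fail.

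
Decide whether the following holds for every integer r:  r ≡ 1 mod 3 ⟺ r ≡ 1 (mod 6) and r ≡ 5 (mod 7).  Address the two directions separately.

(⟹) This fails: r = 1 gives 1 ≡ 1 (mod 3) but 1 ≡ 1 (mod 7), so the conjunction on the right does not hold.

(⟸) Conversely, if r ≡ 1 (mod 6) and r ≡ 5 (mod 7), then by the Chinese remainder theorem r ≡ 19 (mod 42). Since 19 ≡ 1 (mod 3) and 3 ∣ 42, we get r ≡ 1 (mod 3).

Only the converse holds.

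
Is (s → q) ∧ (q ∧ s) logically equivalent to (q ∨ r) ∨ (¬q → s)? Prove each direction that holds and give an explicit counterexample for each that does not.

The forward direction holds; the converse fails.

(→) Assume the antecedent. If q is true, (q ∨ r) ∨ (¬q → s) reduces to true regardless of the other variables. If q is false, the antecedent cannot hold. Either way (q ∨ r) ∨ (¬q → s) holds.

(←) This fails. Under q = T, r = F, s = F, the left side is false but the right side is true.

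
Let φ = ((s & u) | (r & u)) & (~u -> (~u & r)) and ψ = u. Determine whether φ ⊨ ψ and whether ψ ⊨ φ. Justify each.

(⇒) holds; (⇐) fails.

Converse. This fails. Under s = F, r = F, u = T, the left side is false but the right side is true.

Forward direction. Assume the antecedent. If s is true, the antecedent forces (s = T, r = F, u = T) or (s = T, r = T, u = T), and u holds there. If s is false, the antecedent forces (s = F, r = T, u = T), and u holds there. Either way u holds.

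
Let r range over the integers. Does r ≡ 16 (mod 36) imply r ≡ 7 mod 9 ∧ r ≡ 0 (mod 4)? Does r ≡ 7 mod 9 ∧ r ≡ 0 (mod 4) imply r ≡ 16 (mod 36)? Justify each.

(→) Suppose r ≡ 16 (mod 36); write r = 36j + 16. Since 9 ∣ 36, reducing mod 9 gives r ≡ 16 ≡ 7 (mod 9); since 4 ∣ 36, reducing mod 4 gives r ≡ 16 ≡ 0 (mod 4).

(←) Conversely, if r ≡ 7 (mod 9) and r ≡ 0 (mod 4), then by the Chinese remainder theorem r ≡ 16 (mod 36). This is exactly r ≡ 16 (mod 36).

Both directions hold.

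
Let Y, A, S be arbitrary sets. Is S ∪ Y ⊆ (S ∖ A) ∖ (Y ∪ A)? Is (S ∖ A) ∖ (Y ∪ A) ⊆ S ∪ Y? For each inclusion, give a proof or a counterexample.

Forward inclusion. This inclusion fails. Take Y = {1}, A = ∅, S = ∅; then 1 ∈ S ∪ Y but 1 ∉ (S ∖ A) ∖ (Y ∪ A).

Reverse inclusion. Let x ∈ (S ∖ A) ∖ (Y ∪ A). Then x ∈ S and x ∉ Y, A, from which x ∈ S ∪ Y.

The sets are not equal: only the reverse inclusion holds.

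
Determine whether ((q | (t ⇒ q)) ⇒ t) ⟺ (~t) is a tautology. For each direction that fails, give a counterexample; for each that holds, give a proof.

Forward direction. This fails. Under q = F, t = T, the left side is true but the right side is false.

Converse. This fails. Under q = F, t = F, the left side is false but the right side is true.

(⇒) fails and (⇐) fails.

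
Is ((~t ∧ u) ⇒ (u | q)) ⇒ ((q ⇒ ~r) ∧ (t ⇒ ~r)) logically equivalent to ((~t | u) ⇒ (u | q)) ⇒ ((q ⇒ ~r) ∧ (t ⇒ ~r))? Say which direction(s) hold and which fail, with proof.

Equivalent; both directions hold.

[⇒] Assume the antecedent. If r is true, the antecedent forces (u = F, t = F, q = F, r = T) or (u = T, t = F, q = F, r = T), and the consequent holds there. If r is false, the consequent reduces to true regardless of the other variables. Either way the consequent holds.

[⇐] Assume the antecedent. If r is true, the antecedent forces (u = F, t = F, q = F, r = T) or (u = T, t = F, q = F, r = T), and the consequent holds there. If r is false, the consequent reduces to true regardless of the other variables. Either way the consequent holds.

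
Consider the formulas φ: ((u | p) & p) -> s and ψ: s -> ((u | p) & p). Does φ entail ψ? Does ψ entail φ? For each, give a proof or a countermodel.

Neither implication holds.

Forward direction. This fails. Under u = F, s = T, p = F, the left side is true but the right side is false.

Converse. This fails. Under u = F, s = F, p = T, the left side is false but the right side is true.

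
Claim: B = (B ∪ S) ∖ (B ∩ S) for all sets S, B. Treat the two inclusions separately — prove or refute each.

(⊆) This inclusion fails. Take S = {1}, B = {1}; then 1 ∈ B but 1 ∉ (B ∪ S) ∖ (B ∩ S).

(⊇) This inclusion fails. Take S = {1}, B = ∅; then 1 ∈ (B ∪ S) ∖ (B ∩ S) but 1 ∉ B.

Neither inclusion holds.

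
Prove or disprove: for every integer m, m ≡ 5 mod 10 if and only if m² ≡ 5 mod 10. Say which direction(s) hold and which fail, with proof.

Both implications hold.

(→) Suppose m ≡ 5 mod 10. Write m = 10j + 5. Then (10j + 5)² = 100j² + 100j + 25 = 10(10j² + 10j + 2) + 5, so m² ≡ 5 (mod 10).

(←) For the converse, argue contrapositively. If m ≢ 5 (mod 10), then m is congruent to one of 0, 1, 2, 3, 4, 6, 7, 8, 9 modulo 10, and these give m² ≡ 0, 1, 4, 9, 6, 6, 9, 4, 1 respectively — never 5.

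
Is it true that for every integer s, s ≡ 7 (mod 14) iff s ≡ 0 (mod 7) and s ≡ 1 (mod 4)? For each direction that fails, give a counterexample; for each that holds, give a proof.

(⇒) fails; (⇐) holds.

[⇒] This fails: s = 7 gives 7 ≡ 7 (mod 14) but 7 ≡ 3 (mod 4), so the conjunction on the right does not hold.

[⇐] Conversely, if s ≡ 0 (mod 7) and s ≡ 1 (mod 4), then by the Chinese remainder theorem s ≡ 21 (mod 28). Since 21 ≡ 7 (mod 14) and 14 ∣ 28, we get s ≡ 7 (mod 14).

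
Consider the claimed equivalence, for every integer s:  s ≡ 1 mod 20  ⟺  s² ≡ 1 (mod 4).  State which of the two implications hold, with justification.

(⇒) holds; (⇐) fails.

(→) Suppose s ≡ 1 (mod 20). Then s² ≡ 1² = 1 (mod 20), and since 4 ∣ 20, also s² ≡ 1 (mod 4).

(←) This fails: take s = 3. Then 3² = 9 ≡ 1 (mod 4), yet 3 ≡ 3 (mod 20), not 1.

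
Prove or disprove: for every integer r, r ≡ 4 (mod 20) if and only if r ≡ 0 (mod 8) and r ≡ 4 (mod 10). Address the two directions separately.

Only the converse holds.

[⇐] If r ≡ 0 (mod 8) and r ≡ 4 (mod 10), then by the Chinese remainder theorem r ≡ 24 (mod 40). Since 24 ≡ 4 (mod 20) and 20 ∣ 40, we get r ≡ 4 (mod 20).

[⇒] This fails: r = 4 gives 4 ≡ 4 (mod 20) but 4 ≡ 4 (mod 8), so the conjunction on the right does not hold.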